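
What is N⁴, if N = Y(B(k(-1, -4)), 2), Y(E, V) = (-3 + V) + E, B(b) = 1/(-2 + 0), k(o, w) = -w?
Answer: 81/16 ≈ 5.0625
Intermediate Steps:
B(b) = -½ (B(b) = 1/(-2) = -½)
Y(E, V) = -3 + E + V
N = -3/2 (N = -3 - ½ + 2 = -3/2 ≈ -1.5000)
N⁴ = (-3/2)⁴ = 81/16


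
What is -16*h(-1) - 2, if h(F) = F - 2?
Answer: 46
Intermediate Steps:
h(F) = -2 + F
-16*h(-1) - 2 = -16*(-2 - 1) - 2 = -16*(-3) - 2 = 48 - 2 = 46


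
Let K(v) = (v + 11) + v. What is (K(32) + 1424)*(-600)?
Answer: -899400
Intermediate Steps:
K(v) = 11 + 2*v (K(v) = (11 + v) + v = 11 + 2*v)
(K(32) + 1424)*(-600) = ((11 + 2*32) + 1424)*(-600) = ((11 + 64) + 1424)*(-600) = (75 + 1424)*(-600) = 1499*(-600) = -899400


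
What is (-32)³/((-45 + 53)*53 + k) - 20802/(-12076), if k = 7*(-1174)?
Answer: 139459289/23530086 ≈ 5.9268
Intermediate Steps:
k = -8218
(-32)³/((-45 + 53)*53 + k) - 20802/(-12076) = (-32)³/((-45 + 53)*53 - 8218) - 20802/(-12076) = -32768/(8*53 - 8218) - 20802*(-1/12076) = -32768/(424 - 8218) + 10401/6038 = -32768/(-7794) + 10401/6038 = -32768*(-1/7794) + 10401/6038 = 16384/3897 + 10401/6038 = 139459289/23530086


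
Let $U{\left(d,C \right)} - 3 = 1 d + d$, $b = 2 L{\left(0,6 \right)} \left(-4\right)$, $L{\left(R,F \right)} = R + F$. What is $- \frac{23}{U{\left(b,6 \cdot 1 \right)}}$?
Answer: $\frac{23}{93} \approx 0.24731$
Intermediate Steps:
$L{\left(R,F \right)} = F + R$
$b = -48$ ($b = 2 \left(6 + 0\right) \left(-4\right) = 2 \cdot 6 \left(-4\right) = 12 \left(-4\right) = -48$)
$U{\left(d,C \right)} = 3 + 2 d$ ($U{\left(d,C \right)} = 3 + \left(1 d + d\right) = 3 + \left(d + d\right) = 3 + 2 d$)
$- \frac{23}{U{\left(b,6 \cdot 1 \right)}} = - \frac{23}{3 + 2 \left(-48\right)} = - \frac{23}{3 - 96} = - \frac{23}{-93} = \left(-23\right) \left(- \frac{1}{93}\right) = \frac{23}{93}$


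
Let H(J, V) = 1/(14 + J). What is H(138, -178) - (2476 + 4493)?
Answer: -1059287/152 ≈ -6969.0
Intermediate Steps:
H(138, -178) - (2476 + 4493) = 1/(14 + 138) - (2476 + 4493) = 1/152 - 1*6969 = 1/152 - 6969 = -1059287/152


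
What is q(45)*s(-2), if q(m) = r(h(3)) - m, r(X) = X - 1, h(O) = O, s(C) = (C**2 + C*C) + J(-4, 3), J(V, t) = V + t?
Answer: -301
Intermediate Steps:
s(C) = -1 + 2*C**2 (s(C) = (C**2 + C*C) + (-4 + 3) = (C**2 + C**2) - 1 = 2*C**2 - 1 = -1 + 2*C**2)
r(X) = -1 + X
q(m) = 2 - m (q(m) = (-1 + 3) - m = 2 - m)
q(45)*s(-2) = (2 - 1*45)*(-1 + 2*(-2)**2) = (2 - 45)*(-1 + 2*4) = -43*(-1 + 8) = -43*7 = -301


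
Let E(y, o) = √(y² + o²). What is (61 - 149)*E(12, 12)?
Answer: -1056*√2 ≈ -1493.4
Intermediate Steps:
E(y, o) = √(o² + y²)
(61 - 149)*E(12, 12) = (61 - 149)*√(12² + 12²) = -88*√(144 + 144) = -1056*√2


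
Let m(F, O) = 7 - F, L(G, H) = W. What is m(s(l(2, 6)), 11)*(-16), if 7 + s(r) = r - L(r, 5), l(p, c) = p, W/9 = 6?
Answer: -1056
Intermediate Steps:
W = 54 (W = 9*6 = 54)
L(G, H) = 54
s(r) = -61 + r (s(r) = -7 + (r - 1*54) = -7 + (r - 54) = -7 + (-54 + r) = -61 + r)
m(s(l(2, 6)), 11)*(-16) = (7 - (-61 + 2))*(-16) = (7 - 1*(-59))*(-16) = (7 + 59)*(-16) = 66*(-16) = -1056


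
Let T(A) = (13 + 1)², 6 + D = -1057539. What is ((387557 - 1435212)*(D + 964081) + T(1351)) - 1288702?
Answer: 97916738414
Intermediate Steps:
D = -1057545 (D = -6 - 1057539 = -1057545)
T(A) = 196 (T(A) = 14² = 196)
((387557 - 1435212)*(D + 964081) + T(1351)) - 1288702 = ((387557 - 1435212)*(-1057545 + 964081) + 196) - 1288702 = (-1047655*(-93464) + 196) - 1288702 = (97918026920 + 196) - 1288702 = 97918027116 - 1288702 = 97916738414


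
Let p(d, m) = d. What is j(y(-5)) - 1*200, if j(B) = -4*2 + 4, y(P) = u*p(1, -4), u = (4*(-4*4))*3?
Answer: -204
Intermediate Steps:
u = -192 (u = (4*(-16))*3 = -64*3 = -192)
y(P) = -192 (y(P) = -192*1 = -192)
j(B) = -4 (j(B) = -8 + 4 = -4)
j(y(-5)) - 1*200 = -4 - 1*200 = -4 - 200 = -204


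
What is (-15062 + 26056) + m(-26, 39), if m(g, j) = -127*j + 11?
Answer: 6052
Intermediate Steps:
m(g, j) = 11 - 127*j
(-15062 + 26056) + m(-26, 39) = (-15062 + 26056) + (11 - 127*39) = 10994 + (11 - 4953) = 10994 - 4942 = 6052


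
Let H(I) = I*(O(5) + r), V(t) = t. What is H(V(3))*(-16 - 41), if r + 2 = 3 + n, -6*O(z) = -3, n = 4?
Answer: -1881/2 ≈ -940.50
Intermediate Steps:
O(z) = ½ (O(z) = -⅙*(-3) = ½)
r = 5 (r = -2 + (3 + 4) = -2 + 7 = 5)
H(I) = 11*I/2 (H(I) = I*(½ + 5) = I*(11/2) = 11*I/2)
H(V(3))*(-16 - 41) = ((11/2)*3)*(-16 - 41) = (33/2)*(-57) = -1881/2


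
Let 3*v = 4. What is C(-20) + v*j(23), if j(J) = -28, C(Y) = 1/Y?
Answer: -2243/60 ≈ -37.383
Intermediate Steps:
v = 4/3 (v = (⅓)*4 = 4/3 ≈ 1.3333)
C(-20) + v*j(23) = 1/(-20) + (4/3)*(-28) = -1/20 - 112/3 = -2243/60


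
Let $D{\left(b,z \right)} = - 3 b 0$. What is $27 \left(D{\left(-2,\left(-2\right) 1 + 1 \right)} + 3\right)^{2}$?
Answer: $243$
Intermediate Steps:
$D{\left(b,z \right)} = 0$
$27 \left(D{\left(-2,\left(-2\right) 1 + 1 \right)} + 3\right)^{2} = 27 \left(0 + 3\right)^{2} = 27 \cdot 3^{2} = 27 \cdot 9 = 243$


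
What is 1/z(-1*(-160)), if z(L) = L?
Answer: 1/160 ≈ 0.0062500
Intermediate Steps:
1/z(-1*(-160)) = 1/(-1*(-160)) = 1/160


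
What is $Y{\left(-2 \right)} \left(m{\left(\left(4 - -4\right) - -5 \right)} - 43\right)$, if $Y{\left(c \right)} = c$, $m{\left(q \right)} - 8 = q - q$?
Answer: $70$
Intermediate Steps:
$m{\left(q \right)} = 8$ ($m{\left(q \right)} = 8 + \left(q - q\right) = 8 + 0 = 8$)
$Y{\left(-2 \right)} \left(m{\left(\left(4 - -4\right) - -5 \right)} - 43\right) = - 2 \left(8 - 43\right) = \left(-2\right) \left(-35\right) = 70$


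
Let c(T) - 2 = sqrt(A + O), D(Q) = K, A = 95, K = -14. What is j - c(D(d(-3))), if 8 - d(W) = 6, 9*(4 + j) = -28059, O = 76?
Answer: -9371/3 - 3*sqrt(19) ≈ -3136.7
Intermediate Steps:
j = -9365/3 (j = -4 + (1/9)*(-28059) = -4 - 9353/3 = -9365/3 ≈ -3121.7)
d(W) = 2 (d(W) = 8 - 1*6 = 8 - 6 = 2)
D(Q) = -14
c(T) = 2 + 3*sqrt(19) (c(T) = 2 + sqrt(95 + 76) = 2 + sqrt(171) = 2 + 3*sqrt(19))
j - c(D(d(-3))) = -9365/3 - (2 + 3*sqrt(19)) = -9365/3 + (-2 - 3*sqrt(19)) = -9371/3 - 3*sqrt(19)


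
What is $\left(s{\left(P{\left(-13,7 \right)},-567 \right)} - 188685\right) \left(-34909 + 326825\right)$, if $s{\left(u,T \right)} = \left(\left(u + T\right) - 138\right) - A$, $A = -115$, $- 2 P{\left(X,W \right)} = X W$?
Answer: $-55239118722$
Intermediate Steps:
$P{\left(X,W \right)} = - \frac{W X}{2}$ ($P{\left(X,W \right)} = - \frac{X W}{2} = - \frac{W X}{2}$)
$s{\left(u,T \right)} = -23 + T + u$ ($s{\left(u,T \right)} = \left(\left(u + T\right) - 138\right) - -115 = \left(\left(T + u\right) - 138\right) + 115 = \left(-138 + T + u\right) + 115 = -23 + T + u$)
$\left(s{\left(P{\left(-13,7 \right)},-567 \right)} - 188685\right) \left(-34909 + 326825\right) = \left(\left(-23 - 567 - \frac{7}{2} \left(-13\right)\right) - 188685\right) \left(-34909 + 326825\right) = \left(\left(-23 - 567 + \frac{91}{2}\right) - 188685\right) 291916 = \left(- \frac{1089}{2} - 188685\right) 291916 = \left(- \frac{378459}{2}\right) 291916 = -55239118722$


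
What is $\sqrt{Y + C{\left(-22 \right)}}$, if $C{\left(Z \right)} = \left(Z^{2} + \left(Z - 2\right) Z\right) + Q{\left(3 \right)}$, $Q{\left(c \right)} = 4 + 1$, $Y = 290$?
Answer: $\sqrt{1307} \approx 36.152$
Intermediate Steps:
$Q{\left(c \right)} = 5$
$C{\left(Z \right)} = 5 + Z^{2} + Z \left(-2 + Z\right)$ ($C{\left(Z \right)} = \left(Z^{2} + \left(Z - 2\right) Z\right) + 5 = \left(Z^{2} + \left(-2 + Z\right) Z\right) + 5 = \left(Z^{2} + Z \left(-2 + Z\right)\right) + 5 = 5 + Z^{2} + Z \left(-2 + Z\right)$)
$\sqrt{Y + C{\left(-22 \right)}} = \sqrt{290 + \left(5 - -44 + 2 \left(-22\right)^{2}\right)} = \sqrt{290 + \left(5 + 44 + 2 \cdot 484\right)} = \sqrt{290 + \left(5 + 44 + 968\right)} = \sqrt{290 + 1017} = \sqrt{1307}$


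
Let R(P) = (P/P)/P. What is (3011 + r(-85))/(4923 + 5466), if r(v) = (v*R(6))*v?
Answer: 25291/62334 ≈ 0.40573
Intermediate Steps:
R(P) = 1/P
r(v) = v**2/6 (r(v) = (v/6)*v = v**2/6)
(3011 + r(-85))/(4923 + 5466) = (3011 + (1/6)*(-85)**2)/(4923 + 5466) = (3011 + (1/6)*7225)/10389 = (3011 + 7225/6)*(1/10389) = (25291/6)*(1/10389) = 25291/62334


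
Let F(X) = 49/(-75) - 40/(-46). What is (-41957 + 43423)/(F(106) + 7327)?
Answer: 1264425/6319724 ≈ 0.20008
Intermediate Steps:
F(X) = 373/1725 (F(X) = 49*(-1/75) - 40*(-1/46) = -49/75 + 20/23 = 373/1725)
(-41957 + 43423)/(F(106) + 7327) = (-41957 + 43423)/(373/1725 + 7327) = 1466/(12639448/1725) = 1466*(1725/12639448) = 1264425/6319724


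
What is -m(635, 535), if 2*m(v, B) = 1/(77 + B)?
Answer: -1/1224 ≈ -0.00081699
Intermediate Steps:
m(v, B) = 1/(2*(77 + B))
-m(635, 535) = -1/(2*(77 + 535)) = -1/(2*612) = -1*1/1224 = -1/1224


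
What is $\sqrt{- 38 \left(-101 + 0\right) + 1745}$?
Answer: $\sqrt{5583} \approx 74.719$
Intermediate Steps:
$\sqrt{- 38 \left(-101 + 0\right) + 1745} = \sqrt{\left(-38\right) \left(-101\right) + 1745} = \sqrt{3838 + 1745} = \sqrt{5583}$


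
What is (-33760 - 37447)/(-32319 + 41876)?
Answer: -71207/9557 ≈ -7.4508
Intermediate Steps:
(-33760 - 37447)/(-32319 + 41876) = -71207/9557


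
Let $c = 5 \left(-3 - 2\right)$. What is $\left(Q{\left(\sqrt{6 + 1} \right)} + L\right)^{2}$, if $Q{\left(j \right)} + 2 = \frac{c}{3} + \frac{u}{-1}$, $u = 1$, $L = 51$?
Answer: $\frac{14161}{9} \approx 1573.4$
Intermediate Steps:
$c = -25$ ($c = 5 \left(-5\right) = -25$)
$Q{\left(j \right)} = - \frac{34}{3}$ ($Q{\left(j \right)} = -2 + \left(- \frac{25}{3} + 1 \frac{1}{-1}\right) = -2 + \left(\left(-25\right) \frac{1}{3} + 1 \left(-1\right)\right) = -2 - \frac{28}{3} = - \frac{34}{3}$)
$\left(Q{\left(\sqrt{6 + 1} \right)} + L\right)^{2} = \left(- \frac{34}{3} + 51\right)^{2} = \left(\frac{119}{3}\right)^{2} = \frac{14161}{9}$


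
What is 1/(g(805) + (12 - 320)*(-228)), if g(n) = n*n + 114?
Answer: 1/718363 ≈ 1.3921e-6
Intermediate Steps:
g(n) = 114 + n² (g(n) = n² + 114 = 114 + n²)
1/(g(805) + (12 - 320)*(-228)) = 1/((114 + 805²) + (12 - 320)*(-228)) = 1/((114 + 648025) - 308*(-228)) = 1/(648139 + 70224) = 1/718363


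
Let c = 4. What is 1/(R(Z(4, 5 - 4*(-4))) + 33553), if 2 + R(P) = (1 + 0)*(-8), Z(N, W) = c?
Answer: 1/33543 ≈ 2.9812e-5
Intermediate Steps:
Z(N, W) = 4
R(P) = -10 (R(P) = -2 + (1 + 0)*(-8) = -2 + 1*(-8) = -2 - 8 = -10)
1/(R(Z(4, 5 - 4*(-4))) + 33553) = 1/(-10 + 33553) = 1/33543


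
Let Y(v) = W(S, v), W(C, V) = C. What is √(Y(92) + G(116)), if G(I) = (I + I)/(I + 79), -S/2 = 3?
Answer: I*√182910/195 ≈ 2.1932*I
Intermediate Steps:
S = -6 (S = -2*3 = -6)
Y(v) = -6
G(I) = 2*I/(79 + I) (G(I) = (2*I)/(79 + I) = 2*I/(79 + I))
√(Y(92) + G(116)) = √(-6 + 2*116/(79 + 116)) = √(-6 + 2*116/195) = √(-6 + 2*116*(1/195)) = √(-6 + 232/195) = √(-938/195) = I*√182910/195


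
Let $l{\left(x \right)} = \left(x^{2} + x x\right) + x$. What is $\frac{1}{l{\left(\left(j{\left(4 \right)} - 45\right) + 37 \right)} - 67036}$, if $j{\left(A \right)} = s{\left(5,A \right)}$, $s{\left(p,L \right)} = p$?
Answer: $- \frac{1}{67021} \approx -1.4921 \cdot 10^{-5}$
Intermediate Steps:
$j{\left(A \right)} = 5$
$l{\left(x \right)} = x + 2 x^{2}$ ($l{\left(x \right)} = \left(x^{2} + x^{2}\right) + x = 2 x^{2} + x = x + 2 x^{2}$)
$\frac{1}{l{\left(\left(j{\left(4 \right)} - 45\right) + 37 \right)} - 67036} = \frac{1}{\left(\left(5 - 45\right) + 37\right) \left(1 + 2 \left(\left(5 - 45\right) + 37\right)\right) - 67036} = \frac{1}{\left(-40 + 37\right) \left(1 + 2 \left(-40 + 37\right)\right) - 67036} = \frac{1}{- 3 \left(1 + 2 \left(-3\right)\right) - 67036} = \frac{1}{- 3 \left(1 - 6\right) - 67036} = \frac{1}{\left(-3\right) \left(-5\right) - 67036} = \frac{1}{15 - 67036} = \frac{1}{-67021} = - \frac{1}{67021}$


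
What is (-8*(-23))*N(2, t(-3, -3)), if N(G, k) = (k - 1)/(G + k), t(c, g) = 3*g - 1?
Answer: 253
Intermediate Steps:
t(c, g) = -1 + 3*g
N(G, k) = (-1 + k)/(G + k)
(-8*(-23))*N(2, t(-3, -3)) = (-8*(-23))*((-1 + (-1 + 3*(-3)))/(2 + (-1 + 3*(-3)))) = 184*((-1 + (-1 - 9))/(2 + (-1 - 9))) = 184*((-1 - 10)/(2 - 10)) = 184*(-11/(-8)) = 184*(-⅛*(-11)) = 184*(11/8) = 253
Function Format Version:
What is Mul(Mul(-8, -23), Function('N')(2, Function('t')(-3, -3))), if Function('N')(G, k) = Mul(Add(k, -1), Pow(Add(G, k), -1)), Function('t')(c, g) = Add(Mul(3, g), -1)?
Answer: 253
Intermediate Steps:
Function('t')(c, g) = Add(-1, Mul(3, g))
Function('N')(G, k) = Mul(Pow(Add(G, k), -1), Add(-1, k)) (Function('N')(G, k) = Mul(Add(-1, k), Pow(Add(G, k), -1)) = Mul(Pow(Add(G, k), -1), Add(-1, k)))
Mul(Mul(-8, -23), Function('N')(2, Function('t')(-3, -3))) = Mul(Mul(-8, -23), Mul(Pow(Add(2, Add(-1, Mul(3, -3))), -1), Add(-1, Add(-1, Mul(3, -3))))) = Mul(184, Mul(Pow(Add(2, Add(-1, -9)), -1), Add(-1, Add(-1, -9)))) = Mul(184, Mul(Pow(Add(2, -10), -1), Add(-1, -10))) = Mul(184, Mul(Pow(-8, -1), -11)) = Mul(184, Mul(Rational(-1, 8), -11)) = Mul(184, Rational(11, 8)) = 253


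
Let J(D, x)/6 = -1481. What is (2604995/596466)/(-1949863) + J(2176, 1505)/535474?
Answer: -5168026344160309/311385355657510446 ≈ -0.016597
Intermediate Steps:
J(D, x) = -8886 (J(D, x) = 6*(-1481) = -8886)
(2604995/596466)/(-1949863) + J(2176, 1505)/535474 = (2604995/596466)/(-1949863) - 8886/535474 = (2604995*(1/596466))*(-1/1949863) - 8886*1/535474 = (2604995/596466)*(-1/1949863) - 4443/267737 = -2604995/1163026984158 - 4443/267737 = -5168026344160309/311385355657510446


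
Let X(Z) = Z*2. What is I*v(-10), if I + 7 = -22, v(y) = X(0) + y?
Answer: 290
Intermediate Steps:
X(Z) = 2*Z
v(y) = y (v(y) = 2*0 + y = 0 + y = y)
I = -29 (I = -7 - 22 = -29)
I*v(-10) = -29*(-10) = 290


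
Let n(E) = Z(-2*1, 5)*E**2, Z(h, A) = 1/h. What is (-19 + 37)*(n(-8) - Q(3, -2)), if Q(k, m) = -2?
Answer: -540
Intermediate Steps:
n(E) = -E**2/2 (n(E) = E**2/((-2*1)) = E**2/(-2) = -E**2/2)
(-19 + 37)*(n(-8) - Q(3, -2)) = (-19 + 37)*(-1/2*(-8)**2 - 1*(-2)) = 18*(-1/2*64 + 2) = 18*(-32 + 2) = 18*(-30) = -540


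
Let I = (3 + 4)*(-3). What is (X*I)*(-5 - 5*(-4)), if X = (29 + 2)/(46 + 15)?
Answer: -9765/61 ≈ -160.08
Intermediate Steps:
I = -21 (I = 7*(-3) = -21)
X = 31/61 ≈ 0.50820
(X*I)*(-5 - 5*(-4)) = ((31/61)*(-21))*(-5 - 5*(-4)) = -651*(-5 + 20)/61 = -651/61*15 = -9765/61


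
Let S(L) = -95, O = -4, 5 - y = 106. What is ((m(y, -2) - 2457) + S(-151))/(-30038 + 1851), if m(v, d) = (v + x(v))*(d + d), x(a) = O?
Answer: 2132/28187 ≈ 0.075638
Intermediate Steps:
y = -101 (y = 5 - 1*106 = 5 - 106 = -101)
x(a) = -4
m(v, d) = 2*d*(-4 + v) (m(v, d) = (v - 4)*(d + d) = (-4 + v)*(2*d) = 2*d*(-4 + v))
((m(y, -2) - 2457) + S(-151))/(-30038 + 1851) = ((2*(-2)*(-4 - 101) - 2457) - 95)/(-30038 + 1851) = ((2*(-2)*(-105) - 2457) - 95)/(-28187) = ((420 - 2457) - 95)*(-1/28187) = (-2037 - 95)*(-1/28187) = -2132*(-1/28187) = 2132/28187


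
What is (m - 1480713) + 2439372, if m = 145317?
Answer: 1103976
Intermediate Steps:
(m - 1480713) + 2439372 = (145317 - 1480713) + 2439372 = -1335396 + 2439372 = 1103976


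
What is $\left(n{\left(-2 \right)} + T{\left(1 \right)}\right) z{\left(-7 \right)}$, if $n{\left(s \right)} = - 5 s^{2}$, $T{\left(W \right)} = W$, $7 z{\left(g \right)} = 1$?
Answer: $- \frac{19}{7} \approx -2.7143$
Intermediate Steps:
$z{\left(g \right)} = \frac{1}{7}$ ($z{\left(g \right)} = \frac{1}{7} \cdot 1 = \frac{1}{7}$)
$\left(n{\left(-2 \right)} + T{\left(1 \right)}\right) z{\left(-7 \right)} = \left(- 5 \left(-2\right)^{2} + 1\right) \frac{1}{7} = \left(\left(-5\right) 4 + 1\right) \frac{1}{7} = \left(-20 + 1\right) \frac{1}{7} = \left(-19\right) \frac{1}{7} = - \frac{19}{7}$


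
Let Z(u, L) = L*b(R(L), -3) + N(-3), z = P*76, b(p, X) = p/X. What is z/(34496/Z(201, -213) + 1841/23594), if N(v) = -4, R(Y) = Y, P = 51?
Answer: -10401273336/5910149 ≈ -1759.9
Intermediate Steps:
z = 3876 (z = 51*76 = 3876)
Z(u, L) = -4 - L²/3 (Z(u, L) = L*(L/(-3)) - 4 = L*(L*(-⅓)) - 4 = L*(-L/3) - 4 = -L²/3 - 4 = -4 - L²/3)
z/(34496/Z(201, -213) + 1841/23594) = 3876/(34496/(-4 - ⅓*(-213)²) + 1841/23594) = 3876/(34496/(-4 - ⅓*45369) + 1841*(1/23594)) = 3876/(34496/(-4 - 15123) + 1841/23594) = 3876/(34496/(-15127) + 1841/23594) = 3876/(34496*(-1/15127) + 1841/23594) = 3876/(-4928/2161 + 1841/23594) = 3876/(-112292831/50986634) = 3876*(-50986634/112292831) = -10401273336/5910149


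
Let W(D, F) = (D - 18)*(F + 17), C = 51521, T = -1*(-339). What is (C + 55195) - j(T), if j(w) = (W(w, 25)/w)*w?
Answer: 93234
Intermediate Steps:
T = 339
W(D, F) = (-18 + D)*(17 + F)
j(w) = -756 + 42*w (j(w) = ((-306 - 18*25 + 17*w + w*25)/w)*w = ((-306 - 450 + 17*w + 25*w)/w)*w = ((-756 + 42*w)/w)*w = -756 + 42*w)
(C + 55195) - j(T) = (51521 + 55195) - (-756 + 42*339) = 106716 - (-756 + 14238) = 106716 - 1*13482 = 106716 - 13482 = 93234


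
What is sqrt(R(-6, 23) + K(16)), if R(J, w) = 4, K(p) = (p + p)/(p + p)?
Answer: sqrt(5) ≈ 2.2361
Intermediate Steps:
K(p) = 1 (K(p) = (2*p)/((2*p)) = (2*p)*(1/(2*p)) = 1)
sqrt(R(-6, 23) + K(16)) = sqrt(4 + 1) = sqrt(5)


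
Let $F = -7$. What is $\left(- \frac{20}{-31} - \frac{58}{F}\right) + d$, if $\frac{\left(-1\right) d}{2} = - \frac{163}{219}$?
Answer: $\frac{495164}{47523} \approx 10.419$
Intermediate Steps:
$d = \frac{326}{219}$ ($d = - 2 \left(- \frac{163}{219}\right) = - 2 \left(\left(-163\right) \frac{1}{219}\right) = \left(-2\right) \left(- \frac{163}{219}\right) = \frac{326}{219} \approx 1.4886$)
$\left(- \frac{20}{-31} - \frac{58}{F}\right) + d = \left(- \frac{20}{-31} - \frac{58}{-7}\right) + \frac{326}{219} = \left(\left(-20\right) \left(- \frac{1}{31}\right) - - \frac{58}{7}\right) + \frac{326}{219} = \left(\frac{20}{31} + \frac{58}{7}\right) + \frac{326}{219} = \frac{1938}{217} + \frac{326}{219} = \frac{495164}{47523}$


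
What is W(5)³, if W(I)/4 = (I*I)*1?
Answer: 1000000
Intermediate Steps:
W(I) = 4*I² (W(I) = 4*((I*I)*1) = 4*(I²*1) = 4*I²)
W(5)³ = (4*5²)³ = (4*25)³ = 100³ = 1000000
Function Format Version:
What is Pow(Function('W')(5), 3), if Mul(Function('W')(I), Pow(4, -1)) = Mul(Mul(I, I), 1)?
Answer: 1000000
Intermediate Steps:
Function('W')(I) = Mul(4, Pow(I, 2)) (Function('W')(I) = Mul(4, Mul(Mul(I, I), 1)) = Mul(4, Mul(Pow(I, 2), 1)) = Mul(4, Pow(I, 2)))
Pow(Function('W')(5), 3) = Pow(Mul(4, Pow(5, 2)), 3) = Pow(Mul(4, 25), 3) = Pow(100, 3) = 1000000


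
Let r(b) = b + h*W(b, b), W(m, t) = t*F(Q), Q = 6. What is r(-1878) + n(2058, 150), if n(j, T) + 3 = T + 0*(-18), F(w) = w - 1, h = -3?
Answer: 26439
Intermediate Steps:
F(w) = -1 + w
W(m, t) = 5*t (W(m, t) = t*(-1 + 6) = t*5 = 5*t)
n(j, T) = -3 + T (n(j, T) = -3 + (T + 0*(-18)) = -3 + (T + 0) = -3 + T)
r(b) = -14*b (r(b) = b - 15*b = -14*b)
r(-1878) + n(2058, 150) = -14*(-1878) + (-3 + 150) = 26292 + 147 = 26439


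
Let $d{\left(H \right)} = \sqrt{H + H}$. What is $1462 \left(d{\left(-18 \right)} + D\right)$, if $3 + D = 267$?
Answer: $385968 + 8772 i \approx 3.8597 \cdot 10^{5} + 8772.0 i$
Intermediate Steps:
$D = 264$ ($D = -3 + 267 = 264$)
$d{\left(H \right)} = \sqrt{2} \sqrt{H}$ ($d{\left(H \right)} = \sqrt{2 H} = \sqrt{2} \sqrt{H}$)
$1462 \left(d{\left(-18 \right)} + D\right) = 1462 \left(\sqrt{2} \sqrt{-18} + 264\right) = 1462 \left(\sqrt{2} \cdot 3 i \sqrt{2} + 264\right) = 1462 \left(6 i + 264\right) = 1462 \left(264 + 6 i\right) = 385968 + 8772 i$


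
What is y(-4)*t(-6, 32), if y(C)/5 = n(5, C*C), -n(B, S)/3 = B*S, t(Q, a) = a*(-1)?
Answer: 38400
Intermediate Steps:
t(Q, a) = -a
n(B, S) = -3*B*S
y(C) = -75*C² (y(C) = 5*(-3*5*C*C) = 5*(-3*5*C²) = 5*(-15*C²) = -75*C²)
y(-4)*t(-6, 32) = (-75*(-4)²)*(-1*32) = -75*16*(-32) = -1200*(-32) = 38400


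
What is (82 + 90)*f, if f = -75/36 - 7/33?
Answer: -4343/11 ≈ -394.82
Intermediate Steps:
f = -101/44 (f = -75*1/36 - 7*1/33 = -25/12 - 7/33 = -101/44 ≈ -2.2955)
(82 + 90)*f = (82 + 90)*(-101/44) = 172*(-101/44) = -4343/11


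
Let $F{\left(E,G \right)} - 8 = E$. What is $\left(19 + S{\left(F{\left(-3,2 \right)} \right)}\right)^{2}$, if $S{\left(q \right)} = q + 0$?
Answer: $576$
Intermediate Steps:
$F{\left(E,G \right)} = 8 + E$
$S{\left(q \right)} = q$
$\left(19 + S{\left(F{\left(-3,2 \right)} \right)}\right)^{2} = \left(19 + \left(8 - 3\right)\right)^{2} = \left(19 + 5\right)^{2} = 24^{2} = 576$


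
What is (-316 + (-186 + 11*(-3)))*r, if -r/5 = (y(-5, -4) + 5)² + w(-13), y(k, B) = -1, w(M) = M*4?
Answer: -96300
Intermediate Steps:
w(M) = 4*M
r = 180 (r = -5*((-1 + 5)² + 4*(-13)) = -5*(4² - 52) = -5*(16 - 52) = -5*(-36) = 180)
(-316 + (-186 + 11*(-3)))*r = (-316 + (-186 + 11*(-3)))*180 = (-316 + (-186 - 33))*180 = (-316 - 219)*180 = -535*180 = -96300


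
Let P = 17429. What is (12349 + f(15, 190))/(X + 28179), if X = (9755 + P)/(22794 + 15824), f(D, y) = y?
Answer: 242115551/544121903 ≈ 0.44497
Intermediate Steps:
X = 13592/19309 (X = (9755 + 17429)/(22794 + 15824) = 27184/38618 = 27184*(1/38618) = 13592/19309 ≈ 0.70392)
(12349 + f(15, 190))/(X + 28179) = (12349 + 190)/(13592/19309 + 28179) = 12539/(544121903/19309) = 12539*(19309/544121903) = 242115551/544121903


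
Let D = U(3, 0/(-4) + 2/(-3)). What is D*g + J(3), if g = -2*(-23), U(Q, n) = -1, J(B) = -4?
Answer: -50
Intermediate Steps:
D = -1
g = 46
D*g + J(3) = -1*46 - 4 = -46 - 4 = -50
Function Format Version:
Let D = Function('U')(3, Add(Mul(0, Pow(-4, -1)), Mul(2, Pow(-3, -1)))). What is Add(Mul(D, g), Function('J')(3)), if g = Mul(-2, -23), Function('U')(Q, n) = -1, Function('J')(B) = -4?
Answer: -50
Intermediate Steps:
D = -1
g = 46
Add(Mul(D, g), Function('J')(3)) = Add(Mul(-1, 46), -4) = Add(-46, -4) = -50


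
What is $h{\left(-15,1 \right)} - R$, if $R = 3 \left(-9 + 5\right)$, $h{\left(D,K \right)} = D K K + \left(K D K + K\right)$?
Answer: $-17$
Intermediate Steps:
$h{\left(D,K \right)} = K + 2 D K^{2}$ ($h{\left(D,K \right)} = D K^{2} + \left(D K K + K\right) = D K^{2} + \left(D K^{2} + K\right) = D K^{2} + \left(K + D K^{2}\right) = K + 2 D K^{2}$)
$R = -12$ ($R = 3 \left(-4\right) = -12$)
$h{\left(-15,1 \right)} - R = 1 \left(1 + 2 \left(-15\right) 1\right) - -12 = 1 \left(1 - 30\right) + 12 = 1 \left(-29\right) + 12 = -29 + 12 = -17$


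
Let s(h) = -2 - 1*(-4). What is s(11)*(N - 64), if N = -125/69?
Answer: -9082/69 ≈ -131.62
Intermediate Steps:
s(h) = 2 (s(h) = -2 + 4 = 2)
N = -125/69 (N = -125*1/69 = -125/69 ≈ -1.8116)
s(11)*(N - 64) = 2*(-125/69 - 64) = 2*(-4541/69) = -9082/69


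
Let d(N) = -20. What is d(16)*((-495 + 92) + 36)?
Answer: 7340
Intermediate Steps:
d(16)*((-495 + 92) + 36) = -20*((-495 + 92) + 36) = -20*(-403 + 36) = -20*(-367) = 7340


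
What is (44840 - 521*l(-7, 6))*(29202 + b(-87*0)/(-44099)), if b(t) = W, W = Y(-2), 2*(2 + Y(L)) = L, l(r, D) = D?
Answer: 53718413247714/44099 ≈ 1.2181e+9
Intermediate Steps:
Y(L) = -2 + L/2
W = -3 (W = -2 + (1/2)*(-2) = -2 - 1 = -3)
b(t) = -3
(44840 - 521*l(-7, 6))*(29202 + b(-87*0)/(-44099)) = (44840 - 521*6)*(29202 - 3/(-44099)) = (44840 - 3126)*(29202 - 3*(-1/44099)) = 41714*(29202 + 3/44099) = 41714*(1287779001/44099) = 53718413247714/44099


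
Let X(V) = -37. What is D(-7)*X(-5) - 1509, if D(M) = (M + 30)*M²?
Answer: -43208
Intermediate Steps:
D(M) = M²*(30 + M) (D(M) = (30 + M)*M² = M²*(30 + M))
D(-7)*X(-5) - 1509 = ((-7)²*(30 - 7))*(-37) - 1509 = (49*23)*(-37) - 1509 = 1127*(-37) - 1509 = -41699 - 1509 = -43208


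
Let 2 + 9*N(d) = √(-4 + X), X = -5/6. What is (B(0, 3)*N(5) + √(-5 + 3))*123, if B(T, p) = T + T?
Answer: 123*I*√2 ≈ 173.95*I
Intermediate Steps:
X = -⅚ (X = -5*⅙ = -⅚ ≈ -0.83333)
N(d) = -2/9 + I*√174/54 (N(d) = -2/9 + √(-4 - ⅚)/9 = -2/9 + √(-29/6)/9 = -2/9 + (I*√174/6)/9 = -2/9 + I*√174/54)
B(T, p) = 2*T
(B(0, 3)*N(5) + √(-5 + 3))*123 = ((2*0)*(-2/9 + I*√174/54) + √(-5 + 3))*123 = (0*(-2/9 + I*√174/54) + √(-2))*123 = (0 + I*√2)*123 = (I*√2)*123 = 123*I*√2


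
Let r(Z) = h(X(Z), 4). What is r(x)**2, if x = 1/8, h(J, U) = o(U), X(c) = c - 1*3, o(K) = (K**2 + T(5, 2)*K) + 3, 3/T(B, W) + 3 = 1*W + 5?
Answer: 484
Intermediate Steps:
T(B, W) = 3/(2 + W) (T(B, W) = 3/(-3 + (1*W + 5)) = 3/(-3 + (W + 5)) = 3/(-3 + (5 + W)) = 3/(2 + W))
o(K) = 3 + K**2 + 3*K/4 (o(K) = (K**2 + (3/(2 + 2))*K) + 3 = (K**2 + (3/4)*K) + 3 = (K**2 + (3*(1/4))*K) + 3 = (K**2 + 3*K/4) + 3 = 3 + K**2 + 3*K/4)
X(c) = -3 + c (X(c) = c - 3 = -3 + c)
h(J, U) = 3 + U**2 + 3*U/4
x = 1/8 ≈ 0.12500
r(Z) = 22 (r(Z) = 3 + 4**2 + (3/4)*4 = 3 + 16 + 3 = 22)
r(x)**2 = 22**2 = 484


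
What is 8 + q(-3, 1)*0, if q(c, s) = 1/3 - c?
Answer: 8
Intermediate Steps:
q(c, s) = ⅓ - c
8 + q(-3, 1)*0 = 8 + (⅓ - 1*(-3))*0 = 8 + (⅓ + 3)*0 = 8 + (10/3)*0 = 8 + 0 = 8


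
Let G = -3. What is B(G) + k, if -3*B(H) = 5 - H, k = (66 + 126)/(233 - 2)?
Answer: -424/231 ≈ -1.8355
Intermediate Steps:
k = 64/77 (k = 192/231 = 192*(1/231) = 64/77 ≈ 0.83117)
B(H) = -5/3 + H/3 (B(H) = -(5 - H)/3 = -5/3 + H/3)
B(G) + k = (-5/3 + (⅓)*(-3)) + 64/77 = (-5/3 - 1) + 64/77 = -8/3 + 64/77 = -424/231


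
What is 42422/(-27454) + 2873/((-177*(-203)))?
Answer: -103242110/70460691 ≈ -1.4652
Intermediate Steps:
42422/(-27454) + 2873/((-177*(-203))) = 42422*(-1/27454) + 2873/35931 = -21211/13727 + 2873*(1/35931) = -21211/13727 + 2873/35931 = -103242110/70460691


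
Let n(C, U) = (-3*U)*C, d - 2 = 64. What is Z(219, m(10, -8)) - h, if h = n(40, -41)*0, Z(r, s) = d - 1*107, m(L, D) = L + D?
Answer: -41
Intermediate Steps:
d = 66 (d = 2 + 64 = 66)
m(L, D) = D + L
Z(r, s) = -41 (Z(r, s) = 66 - 1*107 = 66 - 107 = -41)
n(C, U) = -3*C*U
h = 0 (h = -3*40*(-41)*0 = 4920*0 = 0)
Z(219, m(10, -8)) - h = -41 - 1*0 = -41 + 0 = -41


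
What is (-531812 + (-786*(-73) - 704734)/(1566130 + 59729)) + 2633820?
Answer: 3417567977516/1625859 ≈ 2.1020e+6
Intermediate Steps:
(-531812 + (-786*(-73) - 704734)/(1566130 + 59729)) + 2633820 = (-531812 + (57378 - 704734)/1625859) + 2633820 = (-531812 - 647356*1/1625859) + 2633820 = (-531812 - 647356/1625859) + 2633820 = -864651973864/1625859 + 2633820 = 3417567977516/1625859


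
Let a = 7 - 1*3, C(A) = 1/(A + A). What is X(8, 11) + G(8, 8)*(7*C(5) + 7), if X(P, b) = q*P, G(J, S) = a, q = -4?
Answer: -6/5 ≈ -1.2000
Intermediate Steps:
C(A) = 1/(2*A)
a = 4 (a = 7 - 3 = 4)
G(J, S) = 4
X(P, b) = -4*P
X(8, 11) + G(8, 8)*(7*C(5) + 7) = -4*8 + 4*(7*((1/2)/5) + 7) = -32 + 4*(7*((1/2)*(1/5)) + 7) = -32 + 4*(7*(1/10) + 7) = -32 + 4*(7/10 + 7) = -32 + 4*(77/10) = -32 + 154/5 = -6/5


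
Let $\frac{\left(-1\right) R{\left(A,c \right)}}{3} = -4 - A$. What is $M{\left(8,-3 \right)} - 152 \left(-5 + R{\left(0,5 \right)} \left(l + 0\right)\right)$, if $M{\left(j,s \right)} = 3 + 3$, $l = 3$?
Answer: $-4706$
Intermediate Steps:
$R{\left(A,c \right)} = 12 + 3 A$ ($R{\left(A,c \right)} = - 3 \left(-4 - A\right) = 12 + 3 A$)
$M{\left(j,s \right)} = 6$
$M{\left(8,-3 \right)} - 152 \left(-5 + R{\left(0,5 \right)} \left(l + 0\right)\right) = 6 - 152 \left(-5 + \left(12 + 3 \cdot 0\right) \left(3 + 0\right)\right) = 6 - 152 \left(-5 + \left(12 + 0\right) 3\right) = 6 - 152 \left(-5 + 12 \cdot 3\right) = 6 - 152 \left(-5 + 36\right) = 6 - 4712 = -4706$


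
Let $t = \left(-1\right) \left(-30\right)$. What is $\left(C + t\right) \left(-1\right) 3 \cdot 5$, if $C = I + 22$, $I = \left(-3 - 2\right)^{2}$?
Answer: $-1155$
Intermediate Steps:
$I = 25$ ($I = \left(-5\right)^{2} = 25$)
$t = 30$
$C = 47$ ($C = 25 + 22 = 47$)
$\left(C + t\right) \left(-1\right) 3 \cdot 5 = \left(47 + 30\right) \left(-1\right) 3 \cdot 5 = 77 \left(\left(-3\right) 5\right) = 77 \left(-15\right) = -1155$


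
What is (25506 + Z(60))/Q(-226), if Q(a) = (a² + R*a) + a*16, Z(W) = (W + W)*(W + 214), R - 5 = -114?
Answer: 29193/36047 ≈ 0.80986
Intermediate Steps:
R = -109 (R = 5 - 114 = -109)
Z(W) = 2*W*(214 + W) (Z(W) = (2*W)*(214 + W) = 2*W*(214 + W))
Q(a) = a² - 93*a (Q(a) = (a² - 109*a) + a*16 = (a² - 109*a) + 16*a = a² - 93*a)
(25506 + Z(60))/Q(-226) = (25506 + 2*60*(214 + 60))/((-226*(-93 - 226))) = (25506 + 2*60*274)/((-226*(-319))) = (25506 + 32880)/72094 = 58386*(1/72094) = 29193/36047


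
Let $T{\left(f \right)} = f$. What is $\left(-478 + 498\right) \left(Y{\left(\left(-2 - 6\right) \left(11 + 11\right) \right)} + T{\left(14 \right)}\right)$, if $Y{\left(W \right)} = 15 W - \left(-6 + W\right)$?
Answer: $-48880$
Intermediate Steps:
$Y{\left(W \right)} = 6 + 14 W$
$\left(-478 + 498\right) \left(Y{\left(\left(-2 - 6\right) \left(11 + 11\right) \right)} + T{\left(14 \right)}\right) = \left(-478 + 498\right) \left(\left(6 + 14 \left(-2 - 6\right) \left(11 + 11\right)\right) + 14\right) = 20 \left(\left(6 + 14 \left(\left(-8\right) 22\right)\right) + 14\right) = 20 \left(\left(6 + 14 \left(-176\right)\right) + 14\right) = 20 \left(\left(6 - 2464\right) + 14\right) = 20 \left(-2458 + 14\right) = 20 \left(-2444\right) = -48880$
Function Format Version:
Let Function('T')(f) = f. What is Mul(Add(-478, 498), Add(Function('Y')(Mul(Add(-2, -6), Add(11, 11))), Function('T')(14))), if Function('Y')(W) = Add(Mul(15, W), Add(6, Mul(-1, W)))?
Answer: -48880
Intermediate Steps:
Function('Y')(W) = Add(6, Mul(14, W))
Mul(Add(-478, 498), Add(Function('Y')(Mul(Add(-2, -6), Add(11, 11))), Function('T')(14))) = Mul(Add(-478, 498), Add(Add(6, Mul(14, Mul(Add(-2, -6), Add(11, 11)))), 14)) = Mul(20, Add(Add(6, Mul(14, Mul(-8, 22))), 14)) = Mul(20, Add(Add(6, Mul(14, -176)), 14)) = Mul(20, Add(Add(6, -2464), 14)) = Mul(20, Add(-2458, 14)) = Mul(20, -2444) = -48880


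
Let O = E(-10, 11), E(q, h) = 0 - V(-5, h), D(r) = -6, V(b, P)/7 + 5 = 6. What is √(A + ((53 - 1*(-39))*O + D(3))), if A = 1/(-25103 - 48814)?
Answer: I*√394602216863/24639 ≈ 25.495*I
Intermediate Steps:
V(b, P) = 7 (V(b, P) = -35 + 7*6 = -35 + 42 = 7)
E(q, h) = -7 (E(q, h) = 0 - 1*7 = 0 - 7 = -7)
O = -7
A = -1/73917 (A = 1/(-73917) = -1/73917 ≈ -1.3529e-5)
√(A + ((53 - 1*(-39))*O + D(3))) = √(-1/73917 + ((53 - 1*(-39))*(-7) - 6)) = √(-1/73917 + ((53 + 39)*(-7) - 6)) = √(-1/73917 + (92*(-7) - 6)) = √(-1/73917 + (-644 - 6)) = √(-1/73917 - 650) = √(-48046051/73917) = I*√394602216863/24639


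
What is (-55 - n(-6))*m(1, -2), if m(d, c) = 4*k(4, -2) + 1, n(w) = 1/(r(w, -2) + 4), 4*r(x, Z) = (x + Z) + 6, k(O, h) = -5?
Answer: 7353/7 ≈ 1050.4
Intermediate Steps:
r(x, Z) = 3/2 + Z/4 + x/4 (r(x, Z) = ((x + Z) + 6)/4 = ((Z + x) + 6)/4 = (6 + Z + x)/4 = 3/2 + Z/4 + x/4)
n(w) = 1/(5 + w/4) (n(w) = 1/((3/2 + (¼)*(-2) + w/4) + 4) = 1/((3/2 - ½ + w/4) + 4) = 1/((1 + w/4) + 4) = 1/(5 + w/4))
m(d, c) = -19 (m(d, c) = 4*(-5) + 1 = -20 + 1 = -19)
(-55 - n(-6))*m(1, -2) = (-55 - 4/(20 - 6))*(-19) = (-55 - 4/14)*(-19) = (-55 - 1*2/7)*(-19) = (-55 - 2/7)*(-19) = -387/7*(-19) = 7353/7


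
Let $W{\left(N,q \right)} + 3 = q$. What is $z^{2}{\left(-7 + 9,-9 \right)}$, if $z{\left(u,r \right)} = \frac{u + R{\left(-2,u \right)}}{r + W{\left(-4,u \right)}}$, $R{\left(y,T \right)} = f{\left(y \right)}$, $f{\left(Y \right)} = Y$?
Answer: $0$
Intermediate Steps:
$R{\left(y,T \right)} = y$
$W{\left(N,q \right)} = -3 + q$
$z{\left(u,r \right)} = \frac{-2 + u}{-3 + r + u}$ ($z{\left(u,r \right)} = \frac{u - 2}{r + \left(-3 + u\right)} = \frac{-2 + u}{-3 + r + u}$)
$z^{2}{\left(-7 + 9,-9 \right)} = \left(\frac{-2 + \left(-7 + 9\right)}{-3 - 9 + \left(-7 + 9\right)}\right)^{2} = \left(\frac{-2 + 2}{-3 - 9 + 2}\right)^{2} = \left(\frac{1}{-10} \cdot 0\right)^{2} = \left(\left(- \frac{1}{10}\right) 0\right)^{2} = 0^{2} = 0$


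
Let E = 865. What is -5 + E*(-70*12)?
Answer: -726605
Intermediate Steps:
-5 + E*(-70*12) = -5 + 865*(-70*12) = -5 + 865*(-840) = -5 - 726600 = -726605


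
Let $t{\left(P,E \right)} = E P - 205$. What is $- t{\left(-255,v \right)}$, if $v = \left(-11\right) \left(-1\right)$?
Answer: $3010$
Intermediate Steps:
$v = 11$
$t{\left(P,E \right)} = -205 + E P$
$- t{\left(-255,v \right)} = - (-205 + 11 \left(-255\right)) = - (-205 - 2805) = \left(-1\right) \left(-3010\right) = 3010$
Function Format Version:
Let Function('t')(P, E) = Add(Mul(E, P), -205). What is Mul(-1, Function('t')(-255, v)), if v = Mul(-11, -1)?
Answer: 3010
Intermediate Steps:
v = 11
Function('t')(P, E) = Add(-205, Mul(E, P))
Mul(-1, Function('t')(-255, v)) = Mul(-1, Add(-205, Mul(11, -255))) = Mul(-1, Add(-205, -2805)) = Mul(-1, -3010) = 3010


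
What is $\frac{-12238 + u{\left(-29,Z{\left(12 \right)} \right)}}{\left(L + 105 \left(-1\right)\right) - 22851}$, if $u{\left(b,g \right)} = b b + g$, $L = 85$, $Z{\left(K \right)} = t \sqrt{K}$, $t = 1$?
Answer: $\frac{11397}{22871} - \frac{2 \sqrt{3}}{22871} \approx 0.49817$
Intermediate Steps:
$Z{\left(K \right)} = \sqrt{K}$ ($Z{\left(K \right)} = 1 \sqrt{K} = \sqrt{K}$)
$u{\left(b,g \right)} = g + b^{2}$ ($u{\left(b,g \right)} = b^{2} + g = g + b^{2}$)
$\frac{-12238 + u{\left(-29,Z{\left(12 \right)} \right)}}{\left(L + 105 \left(-1\right)\right) - 22851} = \frac{-12238 + \left(\sqrt{12} + \left(-29\right)^{2}\right)}{\left(85 + 105 \left(-1\right)\right) - 22851} = \frac{-12238 + \left(2 \sqrt{3} + 841\right)}{\left(85 - 105\right) - 22851} = \frac{-12238 + \left(841 + 2 \sqrt{3}\right)}{-20 - 22851} = \frac{-11397 + 2 \sqrt{3}}{-22871} = \left(-11397 + 2 \sqrt{3}\right) \left(- \frac{1}{22871}\right) = \frac{11397}{22871} - \frac{2 \sqrt{3}}{22871}$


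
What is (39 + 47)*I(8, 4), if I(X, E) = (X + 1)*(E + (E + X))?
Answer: 12384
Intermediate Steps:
I(X, E) = (1 + X)*(X + 2*E)
(39 + 47)*I(8, 4) = (39 + 47)*(8 + 8² + 2*4 + 2*4*8) = 86*(8 + 64 + 8 + 64) = 86*144 = 12384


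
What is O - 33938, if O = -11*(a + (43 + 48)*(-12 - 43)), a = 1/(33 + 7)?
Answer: 844669/40 ≈ 21117.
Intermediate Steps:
a = 1/40 ≈ 0.025000
O = 2202189/40 (O = -11*(1/40 + (43 + 48)*(-12 - 43)) = -11*(1/40 + 91*(-55)) = -11*(1/40 - 5005) = -11*(-200199/40) = 2202189/40 ≈ 55055.)
O - 33938 = 2202189/40 - 33938 = 844669/40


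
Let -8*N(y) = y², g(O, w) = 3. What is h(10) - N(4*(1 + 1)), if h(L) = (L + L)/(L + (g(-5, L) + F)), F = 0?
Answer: 124/13 ≈ 9.5385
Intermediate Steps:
N(y) = -y²/8
h(L) = 2*L/(3 + L) (h(L) = (L + L)/(L + (3 + 0)) = (2*L)/(L + 3) = (2*L)/(3 + L) = 2*L/(3 + L))
h(10) - N(4*(1 + 1)) = 2*10/(3 + 10) - (-1)*(4*(1 + 1))²/8 = 2*10/13 - (-1)*(4*2)²/8 = 2*10*(1/13) - (-1)*8²/8 = 20/13 - (-1)*64/8 = 20/13 - 1*(-8) = 20/13 + 8 = 124/13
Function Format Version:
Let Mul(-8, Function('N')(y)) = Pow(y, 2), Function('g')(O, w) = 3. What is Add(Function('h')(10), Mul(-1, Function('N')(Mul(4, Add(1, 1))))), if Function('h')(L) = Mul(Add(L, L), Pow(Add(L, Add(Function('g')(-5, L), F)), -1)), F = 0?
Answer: Rational(124, 13) ≈ 9.5385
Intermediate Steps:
Function('N')(y) = Mul(Rational(-1, 8), Pow(y, 2))
Function('h')(L) = Mul(2, L, Pow(Add(3, L), -1)) (Function('h')(L) = Mul(Add(L, L), Pow(Add(L, Add(3, 0)), -1)) = Mul(Mul(2, L), Pow(Add(L, 3), -1)) = Mul(Mul(2, L), Pow(Add(3, L), -1)) = Mul(2, L, Pow(Add(3, L), -1)))
Add(Function('h')(10), Mul(-1, Function('N')(Mul(4, Add(1, 1))))) = Add(Mul(2, 10, Pow(Add(3, 10), -1)), Mul(-1, Mul(Rational(-1, 8), Pow(Mul(4, Add(1, 1)), 2)))) = Add(Mul(2, 10, Pow(13, -1)), Mul(-1, Mul(Rational(-1, 8), Pow(Mul(4, 2), 2)))) = Add(Mul(2, 10, Rational(1, 13)), Mul(-1, Mul(Rational(-1, 8), Pow(8, 2)))) = Add(Rational(20, 13), Mul(-1, Mul(Rational(-1, 8), 64))) = Add(Rational(20, 13), Mul(-1, -8)) = Add(Rational(20, 13), 8) = Rational(124, 13)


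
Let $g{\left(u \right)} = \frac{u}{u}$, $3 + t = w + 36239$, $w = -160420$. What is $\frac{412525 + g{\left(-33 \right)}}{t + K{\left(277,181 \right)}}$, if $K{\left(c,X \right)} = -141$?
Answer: $- \frac{412526}{124325} \approx -3.3181$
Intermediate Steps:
$t = -124184$ ($t = -3 + \left(-160420 + 36239\right) = -3 - 124181 = -124184$)
$g{\left(u \right)} = 1$
$\frac{412525 + g{\left(-33 \right)}}{t + K{\left(277,181 \right)}} = \frac{412525 + 1}{-124184 - 141} = \frac{412526}{-124325} = 412526 \left(- \frac{1}{124325}\right) = - \frac{412526}{124325}$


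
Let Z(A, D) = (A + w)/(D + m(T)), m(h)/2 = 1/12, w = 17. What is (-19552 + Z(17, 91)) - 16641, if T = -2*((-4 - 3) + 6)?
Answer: -19797367/547 ≈ -36193.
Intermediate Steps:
T = 2 (T = -2*(-7 + 6) = -2*(-1) = 2)
m(h) = 1/6 (m(h) = 2/12 = 2*(1/12) = 1/6)
Z(A, D) = (17 + A)/(1/6 + D) (Z(A, D) = (A + 17)/(D + 1/6) = (17 + A)/(1/6 + D))
(-19552 + Z(17, 91)) - 16641 = (-19552 + 6*(17 + 17)/(1 + 6*91)) - 16641 = (-19552 + 6*34/(1 + 546)) - 16641 = (-19552 + 6*34/547) - 16641 = (-19552 + 6*(1/547)*34) - 16641 = (-19552 + 204/547) - 16641 = -10694740/547 - 16641 = -19797367/547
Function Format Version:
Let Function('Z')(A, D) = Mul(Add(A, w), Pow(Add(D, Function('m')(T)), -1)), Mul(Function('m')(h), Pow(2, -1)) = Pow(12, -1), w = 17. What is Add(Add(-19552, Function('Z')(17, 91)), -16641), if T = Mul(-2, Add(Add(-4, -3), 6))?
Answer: Rational(-19797367, 547) ≈ -36193.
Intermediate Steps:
T = 2 (T = Mul(-2, Add(-7, 6)) = Mul(-2, -1) = 2)
Function('m')(h) = Rational(1, 6) (Function('m')(h) = Mul(2, Pow(12, -1)) = Mul(2, Rational(1, 12)) = Rational(1, 6))
Function('Z')(A, D) = Mul(Pow(Add(Rational(1, 6), D), -1), Add(17, A)) (Function('Z')(A, D) = Mul(Add(A, 17), Pow(Add(D, Rational(1, 6)), -1)) = Mul(Add(17, A), Pow(Add(Rational(1, 6), D), -1)) = Mul(Pow(Add(Rational(1, 6), D), -1), Add(17, A)))
Add(Add(-19552, Function('Z')(17, 91)), -16641) = Add(Add(-19552, Mul(6, Pow(Add(1, Mul(6, 91)), -1), Add(17, 17))), -16641) = Add(Add(-19552, Mul(6, Pow(Add(1, 546), -1), 34)), -16641) = Add(Add(-19552, Mul(6, Pow(547, -1), 34)), -16641) = Add(Add(-19552, Mul(6, Rational(1, 547), 34)), -16641) = Add(Add(-19552, Rational(204, 547)), -16641) = Add(Rational(-10694740, 547), -16641) = Rational(-19797367, 547)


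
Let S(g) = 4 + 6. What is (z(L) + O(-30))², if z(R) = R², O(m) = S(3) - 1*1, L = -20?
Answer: 167281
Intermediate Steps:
S(g) = 10
O(m) = 9 (O(m) = 10 - 1*1 = 10 - 1 = 9)
(z(L) + O(-30))² = ((-20)² + 9)² = (400 + 9)² = 409² = 167281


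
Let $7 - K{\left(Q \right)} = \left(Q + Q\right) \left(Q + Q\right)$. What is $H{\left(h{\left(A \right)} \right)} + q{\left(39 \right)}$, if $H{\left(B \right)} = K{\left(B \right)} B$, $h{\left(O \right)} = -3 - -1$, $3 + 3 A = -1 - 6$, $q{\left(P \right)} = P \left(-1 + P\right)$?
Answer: $1500$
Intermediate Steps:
$K{\left(Q \right)} = 7 - 4 Q^{2}$ ($K{\left(Q \right)} = 7 - \left(Q + Q\right) \left(Q + Q\right) = 7 - 2 Q 2 Q = 7 - 4 Q^{2}$)
$A = - \frac{10}{3}$ ($A = -1 + \frac{-1 - 6}{3} = -1 + \frac{1}{3} \left(-7\right) = -1 - \frac{7}{3} = - \frac{10}{3} \approx -3.3333$)
$h{\left(O \right)} = -2$ ($h{\left(O \right)} = -3 + 1 = -2$)
$H{\left(B \right)} = B \left(7 - 4 B^{2}\right)$ ($H{\left(B \right)} = \left(7 - 4 B^{2}\right) B = B \left(7 - 4 B^{2}\right)$)
$H{\left(h{\left(A \right)} \right)} + q{\left(39 \right)} = - 2 \left(7 - 4 \left(-2\right)^{2}\right) + 39 \left(-1 + 39\right) = - 2 \left(7 - 16\right) + 39 \cdot 38 = - 2 \left(7 - 16\right) + 1482 = \left(-2\right) \left(-9\right) + 1482 = 18 + 1482 = 1500$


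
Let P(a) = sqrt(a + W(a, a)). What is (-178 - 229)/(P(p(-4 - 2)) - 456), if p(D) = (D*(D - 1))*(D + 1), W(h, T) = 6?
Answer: 15466/17345 + 407*I*sqrt(51)/104070 ≈ 0.89167 + 0.027929*I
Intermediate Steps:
p(D) = D*(1 + D)*(-1 + D) (p(D) = (D*(-1 + D))*(1 + D) = D*(1 + D)*(-1 + D))
P(a) = sqrt(6 + a) (P(a) = sqrt(a + 6) = sqrt(6 + a))
(-178 - 229)/(P(p(-4 - 2)) - 456) = (-178 - 229)/(sqrt(6 + ((-4 - 2)**3 - (-4 - 2))) - 456) = -407/(sqrt(6 + ((-6)**3 - 1*(-6))) - 456) = -407/(sqrt(6 + (-216 + 6)) - 456) = -407/(sqrt(6 - 210) - 456) = -407/(sqrt(-204) - 456) = -407/(2*I*sqrt(51) - 456) = -407/(-456 + 2*I*sqrt(51))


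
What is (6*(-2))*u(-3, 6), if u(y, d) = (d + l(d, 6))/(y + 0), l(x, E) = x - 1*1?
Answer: 44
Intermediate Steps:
l(x, E) = -1 + x (l(x, E) = x - 1 = -1 + x)
u(y, d) = (-1 + 2*d)/y (u(y, d) = (d + (-1 + d))/(y + 0) = (-1 + 2*d)/y)
(6*(-2))*u(-3, 6) = (6*(-2))*((-1 + 2*6)/(-3)) = -(-4)*(-1 + 12) = -(-4)*11 = -12*(-11/3) = 44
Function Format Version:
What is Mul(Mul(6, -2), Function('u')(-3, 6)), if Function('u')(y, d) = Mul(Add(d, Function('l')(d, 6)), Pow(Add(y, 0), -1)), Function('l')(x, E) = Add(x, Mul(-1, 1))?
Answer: 44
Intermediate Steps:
Function('l')(x, E) = Add(-1, x) (Function('l')(x, E) = Add(x, -1) = Add(-1, x))
Function('u')(y, d) = Mul(Pow(y, -1), Add(-1, Mul(2, d))) (Function('u')(y, d) = Mul(Add(d, Add(-1, d)), Pow(Add(y, 0), -1)) = Mul(Add(-1, Mul(2, d)), Pow(y, -1)) = Mul(Pow(y, -1), Add(-1, Mul(2, d))))
Mul(Mul(6, -2), Function('u')(-3, 6)) = Mul(Mul(6, -2), Mul(Pow(-3, -1), Add(-1, Mul(2, 6)))) = Mul(-12, Mul(Rational(-1, 3), Add(-1, 12))) = Mul(-12, Mul(Rational(-1, 3), 11)) = Mul(-12, Rational(-11, 3)) = 44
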